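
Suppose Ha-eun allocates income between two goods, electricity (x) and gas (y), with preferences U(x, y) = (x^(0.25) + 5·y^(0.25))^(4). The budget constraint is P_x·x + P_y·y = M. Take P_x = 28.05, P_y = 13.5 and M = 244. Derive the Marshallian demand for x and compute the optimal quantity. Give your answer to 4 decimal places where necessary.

MRS = MU_x/MU_y = (1/5)·(y/x)^(0.75). Set equal to P_x/P_y.
Hence y/x = (5·P_x/P_y)^(1/(0.75)), i.e. raised to the 4/3 power.
With the ratio pinned down, the budget gives x* = M/(P_x + P_y·(y/x)) and y* = (y/x)·x*.
Numerically y/x = 22.66864, so x* = 244/(28.05 + 13.5·22.66864) = 0.7304.

x* = 0.7304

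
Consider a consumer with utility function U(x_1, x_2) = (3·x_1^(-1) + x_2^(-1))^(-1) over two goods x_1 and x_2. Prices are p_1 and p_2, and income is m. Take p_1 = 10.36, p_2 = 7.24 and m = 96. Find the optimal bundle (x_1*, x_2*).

MRS = MU_x_1/MU_x_2 = 3·(x_2/x_1)^(2). Set equal to p_1/p_2.
Hence x_2/x_1 = ((1/3)·p_1/p_2)^(1/(2)), i.e. raised to the 0.5 power.
Substitute x_2 = (x_2/x_1)·x_1 into the budget: x_1* = m/(p_1 + p_2·(x_2/x_1)).
Numerically x_2/x_1 = 0.690637, so x_1* = 96/(10.36 + 7.24·0.690637) = 6.2499 and x_2* = 0.690637·6.2499 = 4.3164.

x_1* = 6.2499, x_2* = 4.3164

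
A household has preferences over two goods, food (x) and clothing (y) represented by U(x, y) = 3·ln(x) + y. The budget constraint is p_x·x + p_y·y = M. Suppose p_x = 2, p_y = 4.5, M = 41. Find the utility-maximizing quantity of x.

x* = 6.75

Set MRS = p_x/p_y: (3/x)/1 = p_x/p_y.
So x*(p_x,p_y) = 3·p_y/p_x, independent of income; and y* = (M − 3·p_y)/p_y.
At the given prices: x* = 3·4.5/2 = 6.75.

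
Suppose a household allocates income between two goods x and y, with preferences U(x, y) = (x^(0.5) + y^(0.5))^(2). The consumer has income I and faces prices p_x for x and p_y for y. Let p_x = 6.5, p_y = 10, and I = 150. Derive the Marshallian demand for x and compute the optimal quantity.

x* = 13.986

From the CES first-order condition, (y/x)^(0.5) = p_x/p_y.
Hence y/x = (p_x/p_y)^(1/(0.5)), i.e. raised to the 2 power.
With the ratio pinned down, the budget gives x* = I/(p_x + p_y·(y/x)) and y* = (y/x)·x*.
Numerically y/x = 0.4225, so x* = 150/(6.5 + 10·0.4225) = 13.986.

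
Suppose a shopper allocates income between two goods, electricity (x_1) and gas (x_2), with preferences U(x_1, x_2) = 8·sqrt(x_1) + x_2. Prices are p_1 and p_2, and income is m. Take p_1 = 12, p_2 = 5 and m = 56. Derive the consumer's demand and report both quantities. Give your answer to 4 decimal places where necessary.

x_1* = 2.7778, x_2* = 4.5333

Thus x_1* = (4·p_2/p_1)² — independent of m — with the rest of income spent on x_2.
Plugging in: x_1* = (4·5/12)² = 2.7778, x_2* = 4.5333.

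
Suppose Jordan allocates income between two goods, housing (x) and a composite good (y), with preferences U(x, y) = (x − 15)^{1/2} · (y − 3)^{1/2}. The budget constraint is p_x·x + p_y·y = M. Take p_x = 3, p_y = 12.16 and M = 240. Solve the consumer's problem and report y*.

y* = 9.5181

Let x' = x−15, y' = y−3. MRS = y'/x' = p_x/p_y.
Substituting into the budget: x* = 15 + 0.5·(M − 15·p_x − 3·p_y)/p_x, and y* = 3 + 0.5·(…)/p_y.
Discretionary income = 240 − 15·3 − 3·12.16 = 158.52; y* = 3 + 0.5·158.52/12.16 = 9.5181.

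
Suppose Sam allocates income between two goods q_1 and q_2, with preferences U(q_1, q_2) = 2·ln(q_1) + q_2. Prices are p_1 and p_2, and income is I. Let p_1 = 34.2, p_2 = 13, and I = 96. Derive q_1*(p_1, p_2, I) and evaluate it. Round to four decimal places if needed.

q_1* = 0.7602

MU_q_1 = 2/q_1, MU_q_2 = 1. Tangency: 2/q_1 = p_1/p_2.
So q_1*(p_1,p_2) = 2·p_2/p_1, independent of income; and q_2* = (I − 2·p_2)/p_2.
At the given prices: q_1* = 2·13/34.2 = 0.7602.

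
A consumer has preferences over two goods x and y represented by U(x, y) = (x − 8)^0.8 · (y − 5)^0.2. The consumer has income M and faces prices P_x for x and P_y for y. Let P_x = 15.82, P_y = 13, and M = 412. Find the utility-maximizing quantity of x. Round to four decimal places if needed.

MRS = 4·(y−5)/(x−8). Tangency with P_x/P_y gives y−5 = (1/4)·(P_x/P_y)·(x−8).
Substituting into the budget: x* = 8 + 0.8·(M − 8·P_x − 5·P_y)/P_x, and y* = 5 + 0.2·(…)/P_y.
Discretionary income = 412 − 8·15.82 − 5·13 = 220.44; x* = 8 + 0.8·220.44/15.82 = 19.1474.

x* = 19.1474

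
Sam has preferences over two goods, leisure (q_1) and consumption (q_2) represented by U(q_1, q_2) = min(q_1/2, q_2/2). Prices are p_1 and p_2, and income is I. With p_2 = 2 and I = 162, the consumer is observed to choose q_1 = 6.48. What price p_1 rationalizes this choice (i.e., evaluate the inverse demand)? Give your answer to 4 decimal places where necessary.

p_1 = 23

With perfect complements, no substitution: consume in ratio q_1:q_2 = 2:2.
Budget: p_1·q_1 + p_2·q_1 = I, so (2·p_1 + 2·p_2)·q_1 = 2·I.
Demand: q_1*(p_1,p_2,I) = 2·I/(2·p_1 + 2·p_2), q_2* = 2·I/(2·p_1 + 2·p_2).
Set q_1* = 6.48 in the demand function and solve for p_1: p_1 = 23.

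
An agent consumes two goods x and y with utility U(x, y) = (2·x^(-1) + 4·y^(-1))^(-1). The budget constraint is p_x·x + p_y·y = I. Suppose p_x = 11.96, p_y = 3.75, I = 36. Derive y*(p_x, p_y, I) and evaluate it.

y* = 4.2425

With the ratio pinned down, the budget gives x* = I/(p_x + p_y·(y/x)) and y* = (y/x)·x*.
Numerically y/x = 2.525602, so x* = 36/(11.96 + 3.75·2.525602) = 1.6798 and y* = 2.525602·1.6798 = 4.2425.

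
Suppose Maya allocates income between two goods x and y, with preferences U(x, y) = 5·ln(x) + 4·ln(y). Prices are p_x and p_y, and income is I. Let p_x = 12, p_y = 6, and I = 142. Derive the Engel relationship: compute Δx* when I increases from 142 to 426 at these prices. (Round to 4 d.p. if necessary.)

Δx* = 13.1481

MU_x/MU_y = (5·y)/(4·x); tangency sets this equal to p_x/p_y.
So 5·p_y·y = 4·p_x·x; combined with the budget, a share 5/9 of income goes to x.
Demand: x*(p_x,p_y,I) = 5/9·I/p_x and y* = 4/9·I/p_y.
At p_x=12, p_y=6, I=142: x* = 5/9·142/12 = 6.5741.
At I' = 426: x* = 19.7222. Change: 19.7222 − 6.5741 = 13.1481.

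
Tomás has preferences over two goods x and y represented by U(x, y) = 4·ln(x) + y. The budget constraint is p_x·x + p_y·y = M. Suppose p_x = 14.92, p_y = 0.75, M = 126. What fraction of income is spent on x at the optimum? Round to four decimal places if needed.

At the given prices: x* = 4·0.75/14.92 = 0.2011, and y* = 164.
Expenditure on x: 14.92·0.2011 = 3; share = 0.0238.

share on x = 0.0238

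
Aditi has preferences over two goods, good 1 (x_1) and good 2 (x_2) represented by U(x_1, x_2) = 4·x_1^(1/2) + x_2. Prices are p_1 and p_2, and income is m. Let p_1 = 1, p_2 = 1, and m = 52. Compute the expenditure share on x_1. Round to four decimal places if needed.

share on x_1 = 0.0769

Solve: √x_1 = 2·p_2/p_1, so x_1*(p_1,p_2) = (2·p_2/p_1)², and x_2* = (m − p_1·x_1*)/p_2.
Plugging in: x_1* = (2·1/1)² = 4, x_2* = 48.
Expenditure on x_1: 1·4 = 4; share = 0.0769.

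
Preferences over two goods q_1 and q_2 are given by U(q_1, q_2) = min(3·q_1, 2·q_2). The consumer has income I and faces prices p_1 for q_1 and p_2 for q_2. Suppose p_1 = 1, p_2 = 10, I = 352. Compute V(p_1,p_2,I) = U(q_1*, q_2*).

With perfect complements, no substitution: consume in ratio q_1:q_2 = 2:3.
Budget: p_1·q_1 + p_2·(3/2)·q_1 = I, so (2·p_1 + 3·p_2)·q_1 = 2·I.
Demand: q_1*(p_1,p_2,I) = 2·I/(2·p_1 + 3·p_2), q_2* = 3·I/(2·p_1 + 3·p_2).
Here 2·1 + 3·10 = 32, giving q_1* = 22 and q_2* = 33.
Utility at the optimum: U(22, 33) = 66.

V = 66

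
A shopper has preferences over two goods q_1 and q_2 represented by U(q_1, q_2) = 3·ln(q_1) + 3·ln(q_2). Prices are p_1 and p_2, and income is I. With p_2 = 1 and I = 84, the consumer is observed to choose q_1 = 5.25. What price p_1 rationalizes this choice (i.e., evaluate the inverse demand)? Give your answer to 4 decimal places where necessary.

p_1 = 8

MU_q_1/MU_q_2 = (3·q_2)/(3·q_1); tangency sets this equal to p_1/p_2.
Rearranging, p_2·q_2 = p_1·q_1. Substituting into the budget gives p_1·q_1·(1 + 1) = I.
Demand: q_1*(p_1,p_2,I) = 0.5·I/p_1 and q_2* = 0.5·I/p_2.
Set q_1* = 5.25 in the demand function and solve for p_1: p_1 = 8.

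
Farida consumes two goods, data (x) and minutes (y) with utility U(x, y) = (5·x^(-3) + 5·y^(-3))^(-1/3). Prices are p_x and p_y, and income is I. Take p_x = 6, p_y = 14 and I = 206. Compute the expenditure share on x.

share on x = 0.3463

From the CES first-order condition, (y/x)^(4) = p_x/p_y.
Solve for the ratio: y/x = [p_x/p_y]^(0.25).
Substitute y = (y/x)·x into the budget: x* = I/(p_x + p_y·(y/x)).
Numerically y/x = 0.809107, so x* = 206/(6 + 14·0.809107) = 11.8886 and y* = 0.809107·11.8886 = 9.6192.
Expenditure on x: 6·11.8886 = 71.3317; share = 0.3463.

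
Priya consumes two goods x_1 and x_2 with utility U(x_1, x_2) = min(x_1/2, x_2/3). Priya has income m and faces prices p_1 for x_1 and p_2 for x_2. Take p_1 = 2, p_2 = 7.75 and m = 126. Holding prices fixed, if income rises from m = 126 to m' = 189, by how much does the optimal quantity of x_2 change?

Δx_2* = 6.9358

With perfect complements, no substitution: consume in ratio x_1:x_2 = 2:3.
Budget: p_1·x_1 + p_2·(3/2)·x_1 = m, so (2·p_1 + 3·p_2)·x_1 = 2·m.
Demand: x_1*(p_1,p_2,m) = 2·m/(2·p_1 + 3·p_2), x_2* = 3·m/(2·p_1 + 3·p_2).
Here 2·2 + 3·7.75 = 27.25, giving x_2* = 13.8716.
At m' = 189: x_2* = 20.8073. Change: 20.8073 − 13.8716 = 6.9358.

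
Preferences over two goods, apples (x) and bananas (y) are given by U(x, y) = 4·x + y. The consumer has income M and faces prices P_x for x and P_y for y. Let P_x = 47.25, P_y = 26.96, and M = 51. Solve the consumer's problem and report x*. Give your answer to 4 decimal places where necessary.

x* = 1.0794

Linear utility — the consumer picks whichever good has higher MU/price: 4/47.25 = 0.0847 vs 1/26.96 = 0.0371.
x gives more utility per dollar, so spend all income on x: x* = M/P_x, y* = 0.
Numerically: x* = 1.0794, y* = 0.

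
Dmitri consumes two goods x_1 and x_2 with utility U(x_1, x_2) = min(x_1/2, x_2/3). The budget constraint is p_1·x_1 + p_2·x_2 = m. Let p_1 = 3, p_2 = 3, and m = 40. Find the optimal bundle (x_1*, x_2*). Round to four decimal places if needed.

Demand: x_1*(p_1,p_2,m) = 2·m/(2·p_1 + 3·p_2), x_2* = 3·m/(2·p_1 + 3·p_2).
Here 2·3 + 3·3 = 15, giving x_1* = 5.3333 and x_2* = 8.

x_1* = 5.3333, x_2* = 8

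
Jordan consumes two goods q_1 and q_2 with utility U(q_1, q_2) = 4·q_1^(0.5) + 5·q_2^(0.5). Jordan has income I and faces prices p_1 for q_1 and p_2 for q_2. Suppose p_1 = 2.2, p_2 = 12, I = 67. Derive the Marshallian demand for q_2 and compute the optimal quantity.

q_2* = 1.2433

From the CES first-order condition, (4/5)·(q_2/q_1)^(0.5) = p_1/p_2.
Hence q_2/q_1 = ((5/4)·p_1/p_2)^(1/(0.5)), i.e. raised to the 2 power.
Substitute q_2 = (q_2/q_1)·q_1 into the budget: q_1* = I/(p_1 + p_2·(q_2/q_1)).
Numerically q_2/q_1 = 0.052517, so q_1* = 67/(2.2 + 12·0.052517) = 23.6732 and q_2* = 0.052517·23.6732 = 1.2433.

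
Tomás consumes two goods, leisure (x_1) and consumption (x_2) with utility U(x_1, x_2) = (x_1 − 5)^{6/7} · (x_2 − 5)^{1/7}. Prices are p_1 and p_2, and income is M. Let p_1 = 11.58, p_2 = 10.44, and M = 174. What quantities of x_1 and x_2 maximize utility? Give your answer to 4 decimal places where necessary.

x_1* = 9.7298, x_2* = 5.8744

MRS = 6·(x_2−5)/(x_1−5). Tangency with p_1/p_2 gives x_2−5 = (1/6)·(p_1/p_2)·(x_1−5).
Substituting into the budget: x_1* = 5 + 6/7·(M − 5·p_1 − 5·p_2)/p_1, and x_2* = 5 + 1/7·(…)/p_2.
Discretionary income = 174 − 5·11.58 − 5·10.44 = 63.9; x_1* = 5 + 6/7·63.9/11.58 = 9.7298; x_2* = 5 + 1/7·63.9/10.44 = 5.8744.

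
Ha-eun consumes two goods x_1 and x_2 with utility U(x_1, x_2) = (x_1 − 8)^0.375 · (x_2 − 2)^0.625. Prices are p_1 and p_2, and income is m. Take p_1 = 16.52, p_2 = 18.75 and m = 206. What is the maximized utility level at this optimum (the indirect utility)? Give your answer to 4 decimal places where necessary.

Let x_1' = x_1−8, x_2' = x_2−2. MRS = (3/5)·x_2'/x_1' = p_1/p_2.
After buying the subsistence bundle (8, 2), a share 0.375 of the remaining income goes to x_1: x_1* = 8 + 0.375·(m − 8p_1 − 2p_2)/p_1.
Discretionary income = 206 − 8·16.52 − 2·18.75 = 36.34; x_1* = 8 + 0.375·36.34/16.52 = 8.8249; x_2* = 2 + 0.625·36.34/18.75 = 3.2113.
Utility at the optimum: U(8.8249, 3.2113) = 1.0488.

V = 1.0488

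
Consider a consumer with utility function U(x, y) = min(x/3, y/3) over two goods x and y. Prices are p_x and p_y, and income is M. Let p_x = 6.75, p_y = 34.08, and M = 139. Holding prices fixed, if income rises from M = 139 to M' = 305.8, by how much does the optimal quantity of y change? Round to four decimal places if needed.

Δy* = 4.0852

Leontief preferences: the optimum is at the kink where x/3 = y/3, i.e. y = x.
Budget: p_x·x + p_y·x = M, so (3·p_x + 3·p_y)·x = 3·M.
Demand: x*(p_x,p_y,M) = 3·M/(3·p_x + 3·p_y), y* = 3·M/(3·p_x + 3·p_y).
Here 3·6.75 + 3·34.08 = 122.49, giving y* = 3.4044.
At M' = 305.8: y* = 7.4896. Change: 7.4896 − 3.4044 = 4.0852.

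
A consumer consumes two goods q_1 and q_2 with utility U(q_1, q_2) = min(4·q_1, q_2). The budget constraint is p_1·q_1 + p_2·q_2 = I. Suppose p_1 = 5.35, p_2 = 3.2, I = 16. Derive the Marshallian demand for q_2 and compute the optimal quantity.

With perfect complements, no substitution: consume in ratio q_1:q_2 = 1:4.
Budget: p_1·q_1 + p_2·4·q_1 = I, so (p_1 + 4·p_2)·q_1 = I.
Demand: q_1*(p_1,p_2,I) = I/(p_1 + 4·p_2), q_2* = 4·I/(p_1 + 4·p_2).
Here 5.35 + 4·3.2 = 18.15, giving q_2* = 3.5262.

q_2* = 3.5262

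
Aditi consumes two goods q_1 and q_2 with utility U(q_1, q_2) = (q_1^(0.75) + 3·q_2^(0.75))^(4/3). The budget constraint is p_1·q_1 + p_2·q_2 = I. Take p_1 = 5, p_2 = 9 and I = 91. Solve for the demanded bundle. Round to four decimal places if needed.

Numerically q_2/q_1 = 7.716049, so q_1* = 91/(5 + 9·7.716049) = 1.2224 and q_2* = 7.716049·1.2224 = 9.432.

q_1* = 1.2224, q_2* = 9.432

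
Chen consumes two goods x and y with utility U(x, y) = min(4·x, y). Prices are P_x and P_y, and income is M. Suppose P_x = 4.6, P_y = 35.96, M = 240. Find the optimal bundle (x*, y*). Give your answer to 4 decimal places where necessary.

x* = 1.6168, y* = 6.4673

Leontief preferences: the optimum is at the kink where x/1 = y/4, i.e. y = 4·x.
Budget: P_x·x + P_y·4·x = M, so (P_x + 4·P_y)·x = M.
Demand: x*(P_x,P_y,M) = M/(P_x + 4·P_y), y* = 4·M/(P_x + 4·P_y).
Here 4.6 + 4·35.96 = 148.44, giving x* = 1.6168 and y* = 6.4673.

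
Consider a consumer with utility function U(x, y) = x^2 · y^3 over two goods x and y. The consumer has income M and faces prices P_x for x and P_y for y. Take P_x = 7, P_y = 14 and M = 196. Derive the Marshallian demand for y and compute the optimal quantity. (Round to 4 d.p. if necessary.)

y* = 8.4

Tangency: MRS = (2/3)·y/x = P_x/P_y.
So 2·P_y·y = 3·P_x·x; combined with the budget, a share 0.4 of income goes to x.
Demand: x*(P_x,P_y,M) = 0.4·M/P_x and y* = 0.6·M/P_y.
At P_x=7, P_y=14, M=196: y* = 0.6·196/14 = 8.4.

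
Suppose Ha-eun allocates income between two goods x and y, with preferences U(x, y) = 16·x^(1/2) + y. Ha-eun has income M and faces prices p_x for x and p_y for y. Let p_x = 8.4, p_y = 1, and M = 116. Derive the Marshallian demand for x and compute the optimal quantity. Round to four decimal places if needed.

MU_x = 8/√x, MU_y = 1. Tangency: 8/√x = p_x/p_y.
Solve: √x = 8·p_y/p_x, so x*(p_x,p_y) = (8·p_y/p_x)², and y* = (M − p_x·x*)/p_y.
Plugging in: x* = (8·1/8.4)² = 0.907.

x* = 0.907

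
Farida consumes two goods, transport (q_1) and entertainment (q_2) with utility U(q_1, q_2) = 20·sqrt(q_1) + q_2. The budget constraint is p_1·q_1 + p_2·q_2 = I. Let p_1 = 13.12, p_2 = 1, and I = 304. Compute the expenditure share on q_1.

share on q_1 = 0.0251

Utility is quasi-linear in q_2; the FOC for q_1 is 10/√q_1 = p_1/p_2.
Solve: √q_1 = 10·p_2/p_1, so q_1*(p_1,p_2) = (10·p_2/p_1)², and q_2* = (I − p_1·q_1*)/p_2.
Plugging in: q_1* = (10·1/13.12)² = 0.5809, q_2* = 296.378.
Expenditure on q_1: 13.12·0.5809 = 7.622; share = 0.0251.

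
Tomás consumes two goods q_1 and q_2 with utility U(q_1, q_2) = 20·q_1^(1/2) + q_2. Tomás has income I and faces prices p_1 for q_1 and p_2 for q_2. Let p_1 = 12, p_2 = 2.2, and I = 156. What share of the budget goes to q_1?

share on q_1 = 0.2585

Utility is quasi-linear in q_2; the FOC for q_1 is 10/√q_1 = p_1/p_2.
Solve: √q_1 = 10·p_2/p_1, so q_1*(p_1,p_2) = (10·p_2/p_1)², and q_2* = (I − p_1·q_1*)/p_2.
Plugging in: q_1* = (10·2.2/12)² = 3.3611, q_2* = 52.5758.
Expenditure on q_1: 12·3.3611 = 40.3333; share = 0.2585.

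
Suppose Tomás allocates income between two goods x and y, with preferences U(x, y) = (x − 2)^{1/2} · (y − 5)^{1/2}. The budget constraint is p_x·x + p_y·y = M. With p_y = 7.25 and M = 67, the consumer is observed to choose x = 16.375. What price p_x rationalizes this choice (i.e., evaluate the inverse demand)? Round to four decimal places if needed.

p_x = 1

Let x' = x−2, y' = y−5. MRS = y'/x' = p_x/p_y.
Substituting into the budget: x* = 2 + 0.5·(M − 2·p_x − 5·p_y)/p_x, and y* = 5 + 0.5·(…)/p_y.
Set x* = 16.375 in the demand function and solve for p_x: p_x = 1.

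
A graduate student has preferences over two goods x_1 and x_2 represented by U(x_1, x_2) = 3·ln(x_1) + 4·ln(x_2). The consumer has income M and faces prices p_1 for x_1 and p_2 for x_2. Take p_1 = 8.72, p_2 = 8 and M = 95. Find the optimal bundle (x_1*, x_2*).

x_1* = 4.6691, x_2* = 6.7857

MU_x_1/MU_x_2 = (3·x_2)/(4·x_1); tangency sets this equal to p_1/p_2.
So 3·p_2·x_2 = 4·p_1·x_1; combined with the budget, a share 3/7 of income goes to x_1.
Demand: x_1*(p_1,p_2,M) = 3/7·M/p_1 and x_2* = 4/7·M/p_2.
At p_1=8.72, p_2=8, M=95: x_1* = 3/7·95/8.72 = 4.6691, x_2* = 6.7857.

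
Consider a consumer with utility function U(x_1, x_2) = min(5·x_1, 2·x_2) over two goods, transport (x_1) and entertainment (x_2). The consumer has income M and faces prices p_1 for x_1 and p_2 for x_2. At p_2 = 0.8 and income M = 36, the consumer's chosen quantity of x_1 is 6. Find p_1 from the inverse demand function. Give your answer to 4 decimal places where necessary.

With perfect complements, no substitution: consume in ratio x_1:x_2 = 2:5.
Budget: p_1·x_1 + p_2·(5/2)·x_1 = M, so (2·p_1 + 5·p_2)·x_1 = 2·M.
Demand: x_1*(p_1,p_2,M) = 2·M/(2·p_1 + 5·p_2), x_2* = 5·M/(2·p_1 + 5·p_2).
Set x_1* = 6 in the demand function and solve for p_1: p_1 = 4.

p_1 = 4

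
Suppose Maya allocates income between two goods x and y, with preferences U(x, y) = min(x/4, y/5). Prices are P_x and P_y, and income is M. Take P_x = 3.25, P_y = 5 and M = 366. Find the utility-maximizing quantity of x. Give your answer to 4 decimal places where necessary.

With perfect complements, no substitution: consume in ratio x:y = 4:5.
Budget: P_x·x + P_y·(5/4)·x = M, so (4·P_x + 5·P_y)·x = 4·M.
Demand: x*(P_x,P_y,M) = 4·M/(4·P_x + 5·P_y), y* = 5·M/(4·P_x + 5·P_y).
Here 4·3.25 + 5·5 = 38, giving x* = 38.5263.

x* = 38.5263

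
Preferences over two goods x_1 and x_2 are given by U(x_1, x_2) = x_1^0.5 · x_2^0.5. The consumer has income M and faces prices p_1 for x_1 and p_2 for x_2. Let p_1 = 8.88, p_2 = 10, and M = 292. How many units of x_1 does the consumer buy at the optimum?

x_1* = 16.4414

The MRS is x_2/x_1. Set MRS = p_1/p_2.
Rearranging, p_2·x_2 = p_1·x_1. Substituting into the budget gives p_1·x_1·(1 + 1) = M.
Demand: x_1*(p_1,p_2,M) = 0.5·M/p_1 and x_2* = 0.5·M/p_2.
At p_1=8.88, p_2=10, M=292: x_1* = 0.5·292/8.88 = 16.4414.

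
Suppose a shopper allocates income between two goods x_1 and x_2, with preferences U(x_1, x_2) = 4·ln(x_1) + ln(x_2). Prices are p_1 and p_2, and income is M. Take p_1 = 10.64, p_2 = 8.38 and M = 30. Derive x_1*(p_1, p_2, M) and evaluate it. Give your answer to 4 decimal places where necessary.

The MRS is 4·x_2/x_1. Set MRS = p_1/p_2.
So 4·p_2·x_2 = p_1·x_1; combined with the budget, a share 0.8 of income goes to x_1.
Demand: x_1*(p_1,p_2,M) = 0.8·M/p_1 and x_2* = 0.2·M/p_2.
At p_1=10.64, p_2=8.38, M=30: x_1* = 0.8·30/10.64 = 2.2556.

x_1* = 2.2556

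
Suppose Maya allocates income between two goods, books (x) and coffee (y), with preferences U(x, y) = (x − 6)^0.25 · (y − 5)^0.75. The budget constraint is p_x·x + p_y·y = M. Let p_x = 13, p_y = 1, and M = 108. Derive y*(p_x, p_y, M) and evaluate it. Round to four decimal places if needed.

y* = 23.75

Substituting into the budget: x* = 6 + 0.25·(M − 6·p_x − 5·p_y)/p_x, and y* = 5 + 0.75·(…)/p_y.
Discretionary income = 108 − 6·13 − 5·1 = 25; y* = 5 + 0.75·25/1 = 23.75.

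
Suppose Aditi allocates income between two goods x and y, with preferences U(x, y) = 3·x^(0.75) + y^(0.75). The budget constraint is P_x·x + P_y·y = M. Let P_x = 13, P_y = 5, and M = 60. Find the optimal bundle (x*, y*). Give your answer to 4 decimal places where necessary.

x* = 3.7925, y* = 2.1396

From the CES first-order condition, 3·(y/x)^(0.25) = P_x/P_y.
Solve for the ratio: y/x = [(1/3)·P_x/P_y]^(4).
Substitute y = (y/x)·x into the budget: x* = M/(P_x + P_y·(y/x)).
Numerically y/x = 0.564168, so x* = 60/(13 + 5·0.564168) = 3.7925 and y* = 0.564168·3.7925 = 2.1396.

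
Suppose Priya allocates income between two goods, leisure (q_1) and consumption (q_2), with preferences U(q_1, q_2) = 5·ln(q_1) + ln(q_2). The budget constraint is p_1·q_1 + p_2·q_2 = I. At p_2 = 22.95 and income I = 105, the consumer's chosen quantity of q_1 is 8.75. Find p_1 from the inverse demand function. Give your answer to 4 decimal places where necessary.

The MRS is 5·q_2/q_1. Set MRS = p_1/p_2.
So 5·p_2·q_2 = p_1·q_1; combined with the budget, a share 5/6 of income goes to q_1.
Demand: q_1*(p_1,p_2,I) = 5/6·I/p_1 and q_2* = 1/6·I/p_2.
Set q_1* = 8.75 in the demand function and solve for p_1: p_1 = 10.

p_1 = 10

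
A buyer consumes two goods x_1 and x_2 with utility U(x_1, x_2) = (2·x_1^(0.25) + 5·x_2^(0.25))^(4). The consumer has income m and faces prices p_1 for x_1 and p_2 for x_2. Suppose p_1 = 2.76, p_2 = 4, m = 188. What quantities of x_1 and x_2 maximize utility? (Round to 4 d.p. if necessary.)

MU_x_1 ∝ 2·x_1^(-0.75), MU_x_2 ∝ 5·x_2^(-0.75), so MRS = (2/5)·(x_2/x_1)^(0.75) = p_1/p_2.
Hence x_2/x_1 = ((5/2)·p_1/p_2)^(1/(0.75)), i.e. raised to the 4/3 power.
Substitute x_2 = (x_2/x_1)·x_1 into the budget: x_1* = m/(p_1 + p_2·(x_2/x_1)).
Numerically x_2/x_1 = 2.068801, so x_1* = 188/(2.76 + 4·2.068801) = 17.0364 and x_2* = 2.068801·17.0364 = 35.2449.

x_1* = 17.0364, x_2* = 35.2449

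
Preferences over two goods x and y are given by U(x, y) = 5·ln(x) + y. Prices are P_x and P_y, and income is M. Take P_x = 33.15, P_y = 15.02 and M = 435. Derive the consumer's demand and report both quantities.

MU_x = 5/x, MU_y = 1. Tangency: 5/x = P_x/P_y.
So x*(P_x,P_y) = 5·P_y/P_x, independent of income; and y* = (M − 5·P_y)/P_y.
At the given prices: x* = 5·15.02/33.15 = 2.2655, and y* = 23.9614.

x* = 2.2655, y* = 23.9614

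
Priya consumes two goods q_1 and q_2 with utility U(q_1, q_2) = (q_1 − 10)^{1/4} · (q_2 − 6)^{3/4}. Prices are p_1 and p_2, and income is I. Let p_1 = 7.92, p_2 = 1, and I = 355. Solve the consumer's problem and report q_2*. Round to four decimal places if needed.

q_2* = 208.35

Let q_1' = q_1−10, q_2' = q_2−6. MRS = (1/3)·q_2'/q_1' = p_1/p_2.
Substituting into the budget: q_1* = 10 + 0.25·(I − 10·p_1 − 6·p_2)/p_1, and q_2* = 6 + 0.75·(…)/p_2.
Discretionary income = 355 − 10·7.92 − 6·1 = 269.8; q_2* = 6 + 0.75·269.8/1 = 208.35.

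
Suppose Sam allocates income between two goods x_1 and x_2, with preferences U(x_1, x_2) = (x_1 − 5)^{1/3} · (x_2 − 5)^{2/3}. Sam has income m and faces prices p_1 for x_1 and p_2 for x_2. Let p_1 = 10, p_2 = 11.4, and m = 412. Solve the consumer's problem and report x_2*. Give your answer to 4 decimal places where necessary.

x_2* = 22.8363

After buying the subsistence bundle (5, 5), a share 1/3 of the remaining income goes to x_1: x_1* = 5 + 1/3·(m − 5p_1 − 5p_2)/p_1.
Discretionary income = 412 − 5·10 − 5·11.4 = 305; x_2* = 5 + 2/3·305/11.4 = 22.8363.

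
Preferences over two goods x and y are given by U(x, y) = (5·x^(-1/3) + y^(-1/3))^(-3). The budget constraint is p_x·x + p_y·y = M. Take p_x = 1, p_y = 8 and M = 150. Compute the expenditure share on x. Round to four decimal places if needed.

From the CES first-order condition, 5·(y/x)^(4/3) = p_x/p_y.
Solve for the ratio: y/x = [(1/5)·p_x/p_y]^(0.75).
Substitute y = (y/x)·x into the budget: x* = M/(p_x + p_y·(y/x)).
Numerically y/x = 0.062872, so x* = 150/(1 + 8·0.062872) = 99.8022 and y* = 0.062872·99.8022 = 6.2747.
Expenditure on x: 1·99.8022 = 99.8022; share = 0.6653.

share on x = 0.6653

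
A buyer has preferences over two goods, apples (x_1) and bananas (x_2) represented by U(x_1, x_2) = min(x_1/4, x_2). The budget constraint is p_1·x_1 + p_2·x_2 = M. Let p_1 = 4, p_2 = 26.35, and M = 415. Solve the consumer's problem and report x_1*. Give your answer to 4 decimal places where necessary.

Here 4·4 + 26.35 = 42.35, giving x_1* = 39.1972.

x_1* = 39.1972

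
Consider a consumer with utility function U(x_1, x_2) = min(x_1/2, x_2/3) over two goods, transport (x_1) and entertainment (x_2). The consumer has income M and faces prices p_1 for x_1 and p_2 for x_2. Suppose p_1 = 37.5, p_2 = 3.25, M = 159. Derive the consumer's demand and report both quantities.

Leontief preferences: the optimum is at the kink where x_1/2 = x_2/3, i.e. x_2 = (3/2)·x_1.
Budget: p_1·x_1 + p_2·(3/2)·x_1 = M, so (2·p_1 + 3·p_2)·x_1 = 2·M.
Demand: x_1*(p_1,p_2,M) = 2·M/(2·p_1 + 3·p_2), x_2* = 3·M/(2·p_1 + 3·p_2).
Here 2·37.5 + 3·3.25 = 84.75, giving x_1* = 3.7522 and x_2* = 5.6283.

x_1* = 3.7522, x_2* = 5.6283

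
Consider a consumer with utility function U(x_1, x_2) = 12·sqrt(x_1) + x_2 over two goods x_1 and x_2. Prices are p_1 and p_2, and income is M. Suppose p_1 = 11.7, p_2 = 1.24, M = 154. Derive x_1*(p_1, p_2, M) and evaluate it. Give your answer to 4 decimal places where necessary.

x_1* = 0.4044

Set MRS = p_1/p_2: 6·x_1^(−1/2) = p_1/p_2.
Solve: √x_1 = 6·p_2/p_1, so x_1*(p_1,p_2) = (6·p_2/p_1)², and x_2* = (M − p_1·x_1*)/p_2.
Plugging in: x_1* = (6·1.24/11.7)² = 0.4044.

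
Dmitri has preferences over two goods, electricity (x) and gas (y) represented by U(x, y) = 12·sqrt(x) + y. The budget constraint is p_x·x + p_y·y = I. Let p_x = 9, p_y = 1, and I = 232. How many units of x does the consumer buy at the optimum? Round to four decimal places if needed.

x* = 0.4444

Set MRS = p_x/p_y: 6·x^(−1/2) = p_x/p_y.
Solve: √x = 6·p_y/p_x, so x*(p_x,p_y) = (6·p_y/p_x)², and y* = (I − p_x·x*)/p_y.
Plugging in: x* = (6·1/9)² = 0.4444.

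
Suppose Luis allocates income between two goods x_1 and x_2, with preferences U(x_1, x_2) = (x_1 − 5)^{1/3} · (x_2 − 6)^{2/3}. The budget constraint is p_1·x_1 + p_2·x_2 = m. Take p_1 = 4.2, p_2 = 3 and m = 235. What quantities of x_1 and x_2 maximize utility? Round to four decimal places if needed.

This is Cobb-Douglas in (x_1−5, x_2−6): tangency gives 1/3·p_2·(x_2−6) = 2/3·p_1·(x_1−5).
Substituting into the budget: x_1* = 5 + 1/3·(m − 5·p_1 − 6·p_2)/p_1, and x_2* = 6 + 2/3·(…)/p_2.
Discretionary income = 235 − 5·4.2 − 6·3 = 196; x_1* = 5 + 1/3·196/4.2 = 20.5556; x_2* = 6 + 2/3·196/3 = 49.5556.

x_1* = 20.5556, x_2* = 49.5556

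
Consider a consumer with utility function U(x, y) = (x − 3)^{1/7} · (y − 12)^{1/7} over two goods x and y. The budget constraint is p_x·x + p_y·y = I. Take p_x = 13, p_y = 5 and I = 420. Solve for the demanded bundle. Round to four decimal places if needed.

MRS = (y−12)/(x−3). Tangency with p_x/p_y gives y−12 = (p_x/p_y)·(x−3).
After buying the subsistence bundle (3, 12), a share 0.5 of the remaining income goes to x: x* = 3 + 0.5·(I − 3p_x − 12p_y)/p_x.
Discretionary income = 420 − 3·13 − 12·5 = 321; x* = 3 + 0.5·321/13 = 15.3462; y* = 12 + 0.5·321/5 = 44.1.

x* = 15.3462, y* = 44.1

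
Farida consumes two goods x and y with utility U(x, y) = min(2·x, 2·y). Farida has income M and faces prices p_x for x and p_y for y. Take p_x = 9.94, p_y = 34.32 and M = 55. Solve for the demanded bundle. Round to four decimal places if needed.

x* = 1.2427, y* = 1.2427

Leontief preferences: the optimum is at the kink where x/2 = y/2, i.e. y = x.
Budget: p_x·x + p_y·x = M, so (2·p_x + 2·p_y)·x = 2·M.
Demand: x*(p_x,p_y,M) = 2·M/(2·p_x + 2·p_y), y* = 2·M/(2·p_x + 2·p_y).
Here 2·9.94 + 2·34.32 = 88.52, giving x* = 1.2427 and y* = 1.2427.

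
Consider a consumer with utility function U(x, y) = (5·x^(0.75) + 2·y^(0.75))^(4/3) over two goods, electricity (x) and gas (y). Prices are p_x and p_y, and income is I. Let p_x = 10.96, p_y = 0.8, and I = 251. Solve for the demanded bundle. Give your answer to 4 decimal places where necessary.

With the ratio pinned down, the budget gives x* = I/(p_x + p_y·(y/x)) and y* = (y/x)·x*.
Numerically y/x = 901.824924, so x* = 251/(10.96 + 0.8·901.824924) = 0.3427 and y* = 901.824924·0.3427 = 309.055.

x* = 0.3427, y* = 309.055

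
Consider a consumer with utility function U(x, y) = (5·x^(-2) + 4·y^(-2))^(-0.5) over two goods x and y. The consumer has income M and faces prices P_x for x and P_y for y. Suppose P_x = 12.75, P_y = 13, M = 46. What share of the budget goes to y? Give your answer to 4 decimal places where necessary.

share on y = 0.4846

MU_x ∝ 5·x^(-3), MU_y ∝ 4·y^(-3), so MRS = (5/4)·(y/x)^(3) = P_x/P_y.
Solve for the ratio: y/x = [(4/5)·P_x/P_y]^(1/3).
With the ratio pinned down, the budget gives x* = M/(P_x + P_y·(y/x)) and y* = (y/x)·x*.
Numerically y/x = 0.922328, so x* = 46/(12.75 + 13·0.922328) = 1.8593 and y* = 0.922328·1.8593 = 1.7149.
Expenditure on y: 13·1.7149 = 22.2937; share = 0.4846.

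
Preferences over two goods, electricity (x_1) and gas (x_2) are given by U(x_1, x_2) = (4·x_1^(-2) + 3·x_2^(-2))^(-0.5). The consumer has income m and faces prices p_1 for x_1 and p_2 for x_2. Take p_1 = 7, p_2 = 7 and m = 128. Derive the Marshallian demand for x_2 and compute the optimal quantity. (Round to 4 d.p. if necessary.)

x_2* = 8.7048

MU_x_1 ∝ 4·x_1^(-3), MU_x_2 ∝ 3·x_2^(-3), so MRS = (4/3)·(x_2/x_1)^(3) = p_1/p_2.
Hence x_2/x_1 = ((3/4)·p_1/p_2)^(1/(3)), i.e. raised to the 1/3 power.
Substitute x_2 = (x_2/x_1)·x_1 into the budget: x_1* = m/(p_1 + p_2·(x_2/x_1)).
Numerically x_2/x_1 = 0.90856, so x_1* = 128/(7 + 7·0.90856) = 9.5809 and x_2* = 0.90856·9.5809 = 8.7048.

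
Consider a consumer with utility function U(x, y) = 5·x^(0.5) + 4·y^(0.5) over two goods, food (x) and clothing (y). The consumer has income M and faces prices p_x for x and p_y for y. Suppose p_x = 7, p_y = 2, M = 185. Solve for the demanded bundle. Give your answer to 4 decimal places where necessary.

From the CES first-order condition, (5/4)·(y/x)^(0.5) = p_x/p_y.
Solve for the ratio: y/x = [(4/5)·p_x/p_y]^(2).
Substitute y = (y/x)·x into the budget: x* = M/(p_x + p_y·(y/x)).
Numerically y/x = 7.84, so x* = 185/(7 + 2·7.84) = 8.157 and y* = 7.84·8.157 = 63.9506.

x* = 8.157, y* = 63.9506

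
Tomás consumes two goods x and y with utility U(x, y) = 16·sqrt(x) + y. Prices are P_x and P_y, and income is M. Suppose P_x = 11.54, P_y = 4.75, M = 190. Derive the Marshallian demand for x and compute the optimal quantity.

x* = 10.8432

Set MRS = P_x/P_y: 8·x^(−1/2) = P_x/P_y.
Thus x* = (8·P_y/P_x)² — independent of M — with the rest of income spent on y.
Plugging in: x* = (8·4.75/11.54)² = 10.8432.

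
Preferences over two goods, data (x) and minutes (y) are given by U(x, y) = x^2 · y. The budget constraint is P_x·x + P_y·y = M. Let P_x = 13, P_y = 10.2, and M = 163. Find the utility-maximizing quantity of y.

The MRS is 2·y/x. Set MRS = P_x/P_y.
Rearranging, P_y·y = (1/2)·P_x·x. Substituting into the budget gives P_x·x·(1 + (1/2)) = M.
Demand: x*(P_x,P_y,M) = 2/3·M/P_x and y* = 1/3·M/P_y.
At P_x=13, P_y=10.2, M=163: y* = 1/3·163/10.2 = 5.3268.

y* = 5.3268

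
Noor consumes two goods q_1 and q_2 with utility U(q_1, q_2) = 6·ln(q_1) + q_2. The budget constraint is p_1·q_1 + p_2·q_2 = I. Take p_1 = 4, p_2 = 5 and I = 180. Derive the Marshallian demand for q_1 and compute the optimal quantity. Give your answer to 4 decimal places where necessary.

q_1* = 7.5

MU_q_1 = 6/q_1, MU_q_2 = 1. Tangency: 6/q_1 = p_1/p_2.
So q_1*(p_1,p_2) = 6·p_2/p_1, independent of income; and q_2* = (I − 6·p_2)/p_2.
At the given prices: q_1* = 6·5/4 = 7.5.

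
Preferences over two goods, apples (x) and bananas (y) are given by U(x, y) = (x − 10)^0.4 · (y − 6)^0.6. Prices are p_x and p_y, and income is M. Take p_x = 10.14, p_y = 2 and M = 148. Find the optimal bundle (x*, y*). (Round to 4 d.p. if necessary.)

This is Cobb-Douglas in (x−10, y−6): tangency gives 0.4·p_y·(y−6) = 0.6·p_x·(x−10).
Substituting into the budget: x* = 10 + 0.4·(M − 10·p_x − 6·p_y)/p_x, and y* = 6 + 0.6·(…)/p_y.
Discretionary income = 148 − 10·10.14 − 6·2 = 34.6; x* = 10 + 0.4·34.6/10.14 = 11.3649; y* = 6 + 0.6·34.6/2 = 16.38.

x* = 11.3649, y* = 16.38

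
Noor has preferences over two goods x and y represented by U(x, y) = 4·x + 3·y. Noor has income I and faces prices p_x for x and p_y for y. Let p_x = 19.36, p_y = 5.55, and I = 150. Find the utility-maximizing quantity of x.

Perfect substitutes: compare marginal utility per dollar. 4/p_x vs 3/p_y → 0.2066 vs 0.5405.
y gives more utility per dollar, so spend all income on y: y* = I/p_y, x* = 0.
Numerically: x* = 0, y* = 27.027.

x* = 0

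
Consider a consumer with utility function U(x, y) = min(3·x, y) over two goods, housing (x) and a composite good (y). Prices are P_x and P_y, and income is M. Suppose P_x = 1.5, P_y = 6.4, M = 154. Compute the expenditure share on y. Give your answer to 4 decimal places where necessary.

share on y = 0.9275

With perfect complements, no substitution: consume in ratio x:y = 1:3.
Budget: P_x·x + P_y·3·x = M, so (P_x + 3·P_y)·x = M.
Demand: x*(P_x,P_y,M) = M/(P_x + 3·P_y), y* = 3·M/(P_x + 3·P_y).
Here 1.5 + 3·6.4 = 20.7, giving x* = 7.4396 and y* = 22.3188.
Expenditure on y: 6.4·22.3188 = 142.8406; share = 0.9275.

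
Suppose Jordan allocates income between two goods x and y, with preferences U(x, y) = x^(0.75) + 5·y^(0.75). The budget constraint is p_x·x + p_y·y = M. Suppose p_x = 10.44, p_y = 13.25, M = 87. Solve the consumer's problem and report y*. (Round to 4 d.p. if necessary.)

MU_x ∝ x^(-0.25), MU_y ∝ 5·y^(-0.25), so MRS = (1/5)·(y/x)^(0.25) = p_x/p_y.
Solve for the ratio: y/x = [5·p_x/p_y]^(4).
With the ratio pinned down, the budget gives x* = M/(p_x + p_y·(y/x)) and y* = (y/x)·x*.
Numerically y/x = 240.889849, so x* = 87/(10.44 + 13.25·240.889849) = 0.0272 and y* = 240.889849·0.0272 = 6.5446.

y* = 6.5446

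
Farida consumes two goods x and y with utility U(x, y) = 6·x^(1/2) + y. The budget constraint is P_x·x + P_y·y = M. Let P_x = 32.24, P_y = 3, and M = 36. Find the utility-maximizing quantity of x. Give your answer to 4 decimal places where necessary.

x* = 0.0779

Utility is quasi-linear in y; the FOC for x is 3/√x = P_x/P_y.
Thus x* = (3·P_y/P_x)² — independent of M — with the rest of income spent on y.
Plugging in: x* = (3·3/32.24)² = 0.0779.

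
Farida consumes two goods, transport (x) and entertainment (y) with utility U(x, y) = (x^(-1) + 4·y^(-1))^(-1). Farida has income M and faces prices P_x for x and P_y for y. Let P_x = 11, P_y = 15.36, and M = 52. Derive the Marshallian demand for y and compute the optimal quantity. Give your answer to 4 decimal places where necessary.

y* = 2.3789

MRS = MU_x/MU_y = (1/4)·(y/x)^(2). Set equal to P_x/P_y.
Solve for the ratio: y/x = [4·P_x/P_y]^(0.5).
Substitute y = (y/x)·x into the budget: x* = M/(P_x + P_y·(y/x)).
Numerically y/x = 1.692508, so x* = 52/(11 + 15.36·1.692508) = 1.4055 and y* = 1.692508·1.4055 = 2.3789.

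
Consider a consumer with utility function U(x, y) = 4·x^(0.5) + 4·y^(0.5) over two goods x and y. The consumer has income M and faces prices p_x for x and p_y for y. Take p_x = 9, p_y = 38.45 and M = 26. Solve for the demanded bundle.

x* = 2.3409, y* = 0.1283

MRS = MU_x/MU_y = (y/x)^(0.5). Set equal to p_x/p_y.
Solve for the ratio: y/x = [p_x/p_y]^(2).
With the ratio pinned down, the budget gives x* = M/(p_x + p_y·(y/x)) and y* = (y/x)·x*.
Numerically y/x = 0.054789, so x* = 26/(9 + 38.45·0.054789) = 2.3409 and y* = 0.054789·2.3409 = 0.1283.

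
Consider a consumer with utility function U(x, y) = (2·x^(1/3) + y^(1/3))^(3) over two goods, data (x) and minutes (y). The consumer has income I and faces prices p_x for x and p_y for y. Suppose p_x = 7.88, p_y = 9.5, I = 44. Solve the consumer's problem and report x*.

x* = 4.2237

Substitute y = (y/x)·x into the budget: x* = I/(p_x + p_y·(y/x)).
Numerically y/x = 0.267091, so x* = 44/(7.88 + 9.5·0.267091) = 4.2237.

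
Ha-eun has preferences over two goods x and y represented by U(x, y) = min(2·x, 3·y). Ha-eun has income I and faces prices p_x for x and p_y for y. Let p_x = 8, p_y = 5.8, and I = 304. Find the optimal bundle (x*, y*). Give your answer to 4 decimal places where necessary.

x* = 25.618, y* = 17.0787

Leontief preferences: the optimum is at the kink where x/3 = y/2, i.e. y = (2/3)·x.
Budget: p_x·x + p_y·(2/3)·x = I, so (3·p_x + 2·p_y)·x = 3·I.
Demand: x*(p_x,p_y,I) = 3·I/(3·p_x + 2·p_y), y* = 2·I/(3·p_x + 2·p_y).
Here 3·8 + 2·5.8 = 35.6, giving x* = 25.618 and y* = 17.0787.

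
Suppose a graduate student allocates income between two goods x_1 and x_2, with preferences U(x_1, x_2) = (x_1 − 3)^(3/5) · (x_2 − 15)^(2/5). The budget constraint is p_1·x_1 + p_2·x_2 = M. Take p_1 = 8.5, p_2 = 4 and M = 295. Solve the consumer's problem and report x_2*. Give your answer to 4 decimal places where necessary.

x_2* = 35.95

MRS = (3/2)·(x_2−15)/(x_1−3). Tangency with p_1/p_2 gives x_2−15 = (2/3)·(p_1/p_2)·(x_1−3).
After buying the subsistence bundle (3, 15), a share 0.6 of the remaining income goes to x_1: x_1* = 3 + 0.6·(M − 3p_1 − 15p_2)/p_1.
Discretionary income = 295 − 3·8.5 − 15·4 = 209.5; x_2* = 15 + 0.4·209.5/4 = 35.95.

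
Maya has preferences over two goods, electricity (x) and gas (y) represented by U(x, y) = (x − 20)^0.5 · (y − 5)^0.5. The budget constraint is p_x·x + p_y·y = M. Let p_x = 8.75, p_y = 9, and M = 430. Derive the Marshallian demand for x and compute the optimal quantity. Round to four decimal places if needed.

Let x' = x−20, y' = y−5. MRS = y'/x' = p_x/p_y.
After buying the subsistence bundle (20, 5), a share 0.5 of the remaining income goes to x: x* = 20 + 0.5·(M − 20p_x − 5p_y)/p_x.
Discretionary income = 430 − 20·8.75 − 5·9 = 210; x* = 20 + 0.5·210/8.75 = 32.

x* = 32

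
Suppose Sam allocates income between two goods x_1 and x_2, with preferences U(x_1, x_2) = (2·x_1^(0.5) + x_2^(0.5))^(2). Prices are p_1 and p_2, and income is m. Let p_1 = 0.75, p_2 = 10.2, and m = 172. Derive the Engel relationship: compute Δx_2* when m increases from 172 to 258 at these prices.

Δx_2* = 0.1522

From the CES first-order condition, 2·(x_2/x_1)^(0.5) = p_1/p_2.
Solve for the ratio: x_2/x_1 = [(1/2)·p_1/p_2]^(2).
Substitute x_2 = (x_2/x_1)·x_1 into the budget: x_1* = m/(p_1 + p_2·(x_2/x_1)).
Numerically x_2/x_1 = 0.001352, so x_1* = 172/(0.75 + 10.2·0.001352) = 225.1937 and x_2* = 0.001352·225.1937 = 0.3044.
At m' = 258: x_2* = 0.4566. Change: 0.4566 − 0.3044 = 0.1522.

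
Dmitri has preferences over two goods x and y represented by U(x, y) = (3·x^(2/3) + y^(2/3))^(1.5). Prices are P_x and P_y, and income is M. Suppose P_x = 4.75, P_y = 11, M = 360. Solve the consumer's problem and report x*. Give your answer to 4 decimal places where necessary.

From the CES first-order condition, 3·(y/x)^(1/3) = P_x/P_y.
Hence y/x = ((1/3)·P_x/P_y)^(1/(1/3)), i.e. raised to the 3 power.
With the ratio pinned down, the budget gives x* = M/(P_x + P_y·(y/x)) and y* = (y/x)·x*.
Numerically y/x = 0.002982, so x* = 360/(4.75 + 11·0.002982) = 75.2696.

x* = 75.2696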